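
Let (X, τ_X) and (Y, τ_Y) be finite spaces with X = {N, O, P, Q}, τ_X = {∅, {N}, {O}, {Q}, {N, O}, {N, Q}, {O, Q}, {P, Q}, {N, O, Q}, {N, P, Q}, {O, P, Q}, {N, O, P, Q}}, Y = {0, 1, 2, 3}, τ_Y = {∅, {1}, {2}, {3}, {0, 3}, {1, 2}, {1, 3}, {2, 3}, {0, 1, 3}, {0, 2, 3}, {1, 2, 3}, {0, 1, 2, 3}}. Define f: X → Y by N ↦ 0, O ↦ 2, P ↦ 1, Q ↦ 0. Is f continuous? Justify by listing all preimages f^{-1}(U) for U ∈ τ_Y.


f is NOT continuous.

Compute f^{-1}(U) for each U ∈ τ_Y:
  U = ∅: f^{-1}(U) = ∅ ∈ τ_X ✓.
  U = {1}: f^{-1}(U) = {P} ∉ τ_X ✗.
  U = {2}: f^{-1}(U) = {O} ∈ τ_X ✓.
  U = {3}: f^{-1}(U) = ∅ ∈ τ_X ✓.
  U = {0, 3}: f^{-1}(U) = {N, Q} ∈ τ_X ✓.
  U = {1, 2}: f^{-1}(U) = {O, P} ∉ τ_X ✗.
  U = {1, 3}: f^{-1}(U) = {P} ∉ τ_X ✗.
  U = {2, 3}: f^{-1}(U) = {O} ∈ τ_X ✓.
  U = {0, 1, 3}: f^{-1}(U) = {N, P, Q} ∈ τ_X ✓.
  U = {0, 2, 3}: f^{-1}(U) = {N, O, Q} ∈ τ_X ✓.
  U = {1, 2, 3}: f^{-1}(U) = {O, P} ∉ τ_X ✗.
  U = {0, 1, 2, 3}: f^{-1}(U) = {N, O, P, Q} ∈ τ_X ✓.
Found U = {1} with f^{-1}(U) = {P} not in τ_X. Therefore f is NOT continuous.


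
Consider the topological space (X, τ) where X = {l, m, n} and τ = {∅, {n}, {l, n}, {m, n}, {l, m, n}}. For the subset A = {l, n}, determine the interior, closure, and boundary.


int(A) = {l, n}, cl(A) = {l, m, n}, ∂A = {m}.

Closed sets in (X, τ) are complements of opens:
  closed(X, τ) = {∅, {l}, {m}, {l, m}, {l, m, n}}.
int(A) = ⋃ {U ∈ τ : U ⊆ A}. Opens contained in A: ∅, {n}, {l, n}.
Taking the union of these: int(A) = {l, n}.
cl(A) = ⋂ {C closed : A ⊆ C}. Closed sets containing A: {l, m, n}.
Intersecting these: cl(A) = {l, m, n}.
∂A = cl(A) ∖ int(A) = {l, m, n} ∖ {l, n} = {m}.


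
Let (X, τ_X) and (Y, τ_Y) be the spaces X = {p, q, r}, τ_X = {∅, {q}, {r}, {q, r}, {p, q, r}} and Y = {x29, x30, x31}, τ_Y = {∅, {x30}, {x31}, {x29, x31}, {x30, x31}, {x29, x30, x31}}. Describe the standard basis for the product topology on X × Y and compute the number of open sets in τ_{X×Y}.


Basis B = {∅ × ∅, {q} × {x30}, {q} × {x31}, {r} × {x30}, {r} × {x31}, {q} × {x29, x31}, {q} × {x30, x31}, {q, r} × {x30}, {q, r} × {x31}, {r} × {x29, x31}, {r} × {x30, x31}, {p, q, r} × {x30}, {p, q, r} × {x31}, {q} × {x29, x30, x31}, {r} × {x29, x30, x31}, {q, r} × {x29, x31}, {q, r} × {x30, x31}, {p, q, r} × {x29, x31}, {p, q, r} × {x30, x31}, {q, r} × {x29, x30, x31}, {p, q, r} × {x29, x30, x31}}; |τ_{X×Y}| = 70.

Enumerate products U × V with U ∈ τ_X, V ∈ τ_Y (deduplicated):
  ∅ × ∅ = {} (∅)
  {q} × {x30} = {(q,x30)}
  {q} × {x31} = {(q,x31)}
  {r} × {x30} = {(r,x30)}
  {r} × {x31} = {(r,x31)}
  {q} × {x29, x31} = {(q,x29), (q,x31)}
  {q} × {x30, x31} = {(q,x30), (q,x31)}
  {q, r} × {x30} = {(q,x30), (r,x30)}
  {q, r} × {x31} = {(q,x31), (r,x31)}
  {r} × {x29, x31} = {(r,x29), (r,x31)}
  {r} × {x30, x31} = {(r,x30), (r,x31)}
  {p, q, r} × {x30} = {(p,x30), (q,x30), (r,x30)}
  {p, q, r} × {x31} = {(p,x31), (q,x31), (r,x31)}
  {q} × {x29, x30, x31} = {(q,x29), (q,x30), (q,x31)}
  {r} × {x29, x30, x31} = {(r,x29), (r,x30), (r,x31)}
  {q, r} × {x29, x31} = {(q,x29), (q,x31), (r,x29), (r,x31)}
  {q, r} × {x30, x31} = {(q,x30), (q,x31), (r,x30), (r,x31)}
  {p, q, r} × {x29, x31} = {(p,x29), (p,x31), (q,x29), (q,x31), (r,x29), (r,x31)}
  {p, q, r} × {x30, x31} = {(p,x30), (p,x31), (q,x30), (q,x31), (r,x30), (r,x31)}
  {q, r} × {x29, x30, x31} = {(q,x29), (q,x30), (q,x31), (r,x29), (r,x30), (r,x31)}
  {p, q, r} × {x29, x30, x31} = {(p,x29), (p,x30), (p,x31), (q,x29), (q,x30), (q,x31), (r,x29), (r,x30), (r,x31)}
These 21 distinct sets form the basis B.
Close under arbitrary unions to get τ_{X×Y}; counting gives |τ_{X×Y}| = 70.


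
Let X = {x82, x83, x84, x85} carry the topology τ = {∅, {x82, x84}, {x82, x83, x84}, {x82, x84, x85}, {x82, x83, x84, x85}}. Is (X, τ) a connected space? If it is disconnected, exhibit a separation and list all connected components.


(X, τ) is connected.

Find clopen sets (U ∈ τ with X ∖ U ∈ τ):
  U = ∅, X ∖ U = {x82, x83, x84, x85} — both open, so U is clopen.
  U = {x82, x83, x84, x85}, X ∖ U = ∅ — both open, so U is clopen.
Only trivial clopens (∅ and X) exist, so (X, τ) is connected.
Compute connected components by grouping points that agree on all clopens:
  component: {x82, x83, x84, x85}


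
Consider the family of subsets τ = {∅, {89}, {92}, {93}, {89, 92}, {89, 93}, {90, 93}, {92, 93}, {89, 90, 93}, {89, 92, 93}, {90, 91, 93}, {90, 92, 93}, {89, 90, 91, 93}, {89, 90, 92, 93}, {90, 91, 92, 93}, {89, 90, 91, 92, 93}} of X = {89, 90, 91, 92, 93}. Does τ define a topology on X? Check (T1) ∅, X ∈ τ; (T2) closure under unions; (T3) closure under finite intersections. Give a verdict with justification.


τ IS a topology on X.

Axiom (T1): ∅ ∈ τ? Yes; X ∈ τ? Yes.
Axiom (T2/T3): check pairwise unions and intersections of members of τ.
All pairwise intersections and unions checked — each lies in τ. Therefore τ satisfies (T1), (T2), (T3): it IS a topology on X.


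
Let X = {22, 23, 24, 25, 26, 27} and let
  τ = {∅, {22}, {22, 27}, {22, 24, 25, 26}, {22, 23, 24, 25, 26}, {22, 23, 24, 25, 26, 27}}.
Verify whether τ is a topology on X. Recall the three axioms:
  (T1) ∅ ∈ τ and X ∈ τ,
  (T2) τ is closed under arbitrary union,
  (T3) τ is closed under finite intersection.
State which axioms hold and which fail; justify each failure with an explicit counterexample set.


τ is NOT a topology on X.

Axiom (T1): ∅ ∈ τ? Yes; X ∈ τ? Yes.
Axiom (T2/T3): check pairwise unions and intersections of members of τ.
Counterexample for (T2): {22, 27} ∪ {22, 24, 25, 26} = {22, 24, 25, 26, 27} ∉ τ. Therefore τ is NOT a topology.


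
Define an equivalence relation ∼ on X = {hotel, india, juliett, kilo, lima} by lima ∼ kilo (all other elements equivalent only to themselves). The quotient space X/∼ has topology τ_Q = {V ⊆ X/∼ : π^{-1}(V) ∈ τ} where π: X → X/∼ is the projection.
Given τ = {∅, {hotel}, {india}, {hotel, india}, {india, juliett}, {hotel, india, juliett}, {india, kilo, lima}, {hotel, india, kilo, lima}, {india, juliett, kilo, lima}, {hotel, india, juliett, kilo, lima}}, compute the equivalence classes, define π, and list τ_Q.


X/∼ = {[hotel], [india], [juliett], [kilo=lima]}; |τ_Q| = 10.

Equivalence classes: [hotel], [india], [juliett], [kilo=lima].
Quotient map π: X → X/∼ sends hotel ↦ [hotel], india ↦ [india], juliett ↦ [juliett], kilo ↦ [kilo=lima], lima ↦ [kilo=lima].
For each subset V ⊆ X/∼, compute π^{-1}(V) ⊆ X and check whether π^{-1}(V) ∈ τ. V is open in τ_Q iff π^{-1}(V) ∈ τ.
  V = {}: π^{-1}(V) = ∅ ∈ τ ✓.
  V = {[hotel]}: π^{-1}(V) = {hotel} ∈ τ ✓.
  V = {[india]}: π^{-1}(V) = {india} ∈ τ ✓.
  V = {[hotel], [india]}: π^{-1}(V) = {hotel, india} ∈ τ ✓.
  V = {[juliett]}: π^{-1}(V) = {juliett} ∉ τ ✗.
  V = {[hotel], [juliett]}: π^{-1}(V) = {hotel, juliett} ∉ τ ✗.
  V = {[india], [juliett]}: π^{-1}(V) = {india, juliett} ∈ τ ✓.
  V = {[hotel], [india], [juliett]}: π^{-1}(V) = {hotel, india, juliett} ∈ τ ✓.
  V = {[kilo=lima]}: π^{-1}(V) = {kilo, lima} ∉ τ ✗.
  V = {[hotel], [kilo=lima]}: π^{-1}(V) = {hotel, kilo, lima} ∉ τ ✗.
  V = {[india], [kilo=lima]}: π^{-1}(V) = {india, kilo, lima} ∈ τ ✓.
  V = {[hotel], [india], [kilo=lima]}: π^{-1}(V) = {hotel, india, kilo, lima} ∈ τ ✓.
  V = {[juliett], [kilo=lima]}: π^{-1}(V) = {juliett, kilo, lima} ∉ τ ✗.
  V = {[hotel], [juliett], [kilo=lima]}: π^{-1}(V) = {hotel, juliett, kilo, lima} ∉ τ ✗.
  V = {[india], [juliett], [kilo=lima]}: π^{-1}(V) = {india, juliett, kilo, lima} ∈ τ ✓.
  V = {[hotel], [india], [juliett], [kilo=lima]}: π^{-1}(V) = {hotel, india, juliett, kilo, lima} ∈ τ ✓.
Open sets in the quotient: τ_Q = {{}, {[hotel]}, {[india]}, {[hotel], [india]}, {[india], [juliett]}, {[hotel], [india], [juliett]}, {[india], [kilo=lima]}, {[hotel], [india], [kilo=lima]}, {[india], [juliett], [kilo=lima]}, {[hotel], [india], [juliett], [kilo=lima]}} (10 elements).


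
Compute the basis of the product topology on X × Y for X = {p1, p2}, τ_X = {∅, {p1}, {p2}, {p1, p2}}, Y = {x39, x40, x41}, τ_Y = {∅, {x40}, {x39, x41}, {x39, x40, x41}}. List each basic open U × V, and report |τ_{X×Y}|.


Basis B = {∅ × ∅, {p1} × {x40}, {p2} × {x40}, {p1} × {x39, x41}, {p1, p2} × {x40}, {p2} × {x39, x41}, {p1} × {x39, x40, x41}, {p2} × {x39, x40, x41}, {p1, p2} × {x39, x41}, {p1, p2} × {x39, x40, x41}}; |τ_{X×Y}| = 16.

Enumerate products U × V with U ∈ τ_X, V ∈ τ_Y (deduplicated):
  ∅ × ∅ = {} (∅)
  {p1} × {x40} = {(p1,x40)}
  {p2} × {x40} = {(p2,x40)}
  {p1} × {x39, x41} = {(p1,x39), (p1,x41)}
  {p1, p2} × {x40} = {(p1,x40), (p2,x40)}
  {p2} × {x39, x41} = {(p2,x39), (p2,x41)}
  {p1} × {x39, x40, x41} = {(p1,x39), (p1,x40), (p1,x41)}
  {p2} × {x39, x40, x41} = {(p2,x39), (p2,x40), (p2,x41)}
  {p1, p2} × {x39, x41} = {(p1,x39), (p1,x41), (p2,x39), (p2,x41)}
  {p1, p2} × {x39, x40, x41} = {(p1,x39), (p1,x40), (p1,x41), (p2,x39), (p2,x40), (p2,x41)}
These 10 distinct sets form the basis B.
Close under arbitrary unions to get τ_{X×Y}; counting gives |τ_{X×Y}| = 16.


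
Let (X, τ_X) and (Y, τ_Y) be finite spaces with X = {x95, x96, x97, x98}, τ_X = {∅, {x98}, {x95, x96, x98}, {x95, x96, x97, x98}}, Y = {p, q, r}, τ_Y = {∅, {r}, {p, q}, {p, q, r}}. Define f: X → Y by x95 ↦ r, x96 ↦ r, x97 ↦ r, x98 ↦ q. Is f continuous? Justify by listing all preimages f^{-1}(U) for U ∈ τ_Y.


f is NOT continuous.

Compute f^{-1}(U) for each U ∈ τ_Y:
  U = ∅: f^{-1}(U) = ∅ ∈ τ_X ✓.
  U = {r}: f^{-1}(U) = {x95, x96, x97} ∉ τ_X ✗.
  U = {p, q}: f^{-1}(U) = {x98} ∈ τ_X ✓.
  U = {p, q, r}: f^{-1}(U) = {x95, x96, x97, x98} ∈ τ_X ✓.
Found U = {r} with f^{-1}(U) = {x95, x96, x97} not in τ_X. Therefore f is NOT continuous.


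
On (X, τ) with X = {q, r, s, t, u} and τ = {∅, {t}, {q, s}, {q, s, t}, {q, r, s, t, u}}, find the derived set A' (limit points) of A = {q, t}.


A' = {r, s, u}

For each x ∈ X, list the open sets U ∈ τ with x ∈ U, then check whether U ∩ (A ∖ {x}) ≠ ∅ for every such U.
  x = q: open {q, s} ∋ x has {q, s} ∩ (A ∖ {q}) = ∅, so x is NOT a limit point.
  x = r: opens ∋ x are {q, r, s, t, u}; each meets A ∖ {r}, so x IS a limit point.
  x = s: opens ∋ x are {q, s}, {q, s, t}, {q, r, s, t, u}; each meets A ∖ {s}, so x IS a limit point.
  x = t: open {t} ∋ x has {t} ∩ (A ∖ {t}) = ∅, so x is NOT a limit point.
  x = u: opens ∋ x are {q, r, s, t, u}; each meets A ∖ {u}, so x IS a limit point.
Collecting: A' = {r, s, u}.


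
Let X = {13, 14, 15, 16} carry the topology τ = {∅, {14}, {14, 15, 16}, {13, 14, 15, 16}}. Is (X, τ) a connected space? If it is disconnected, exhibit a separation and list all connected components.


(X, τ) is connected.

Find clopen sets (U ∈ τ with X ∖ U ∈ τ):
  U = ∅, X ∖ U = {13, 14, 15, 16} — both open, so U is clopen.
  U = {13, 14, 15, 16}, X ∖ U = ∅ — both open, so U is clopen.
Only trivial clopens (∅ and X) exist, so (X, τ) is connected.
Compute connected components by grouping points that agree on all clopens:
  component: {13, 14, 15, 16}


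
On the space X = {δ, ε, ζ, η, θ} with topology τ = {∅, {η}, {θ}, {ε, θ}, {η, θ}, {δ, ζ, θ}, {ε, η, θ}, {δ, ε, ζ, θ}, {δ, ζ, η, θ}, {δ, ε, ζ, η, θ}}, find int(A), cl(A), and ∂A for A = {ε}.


int(A) = ∅, cl(A) = {ε}, ∂A = {ε}.

Closed sets in (X, τ) are complements of opens:
  closed(X, τ) = {∅, {ε}, {η}, {δ, ζ}, {ε, η}, {δ, ε, ζ}, {δ, ζ, η}, {δ, ε, ζ, η}, {δ, ε, ζ, θ}, {δ, ε, ζ, η, θ}}.
int(A) = ⋃ {U ∈ τ : U ⊆ A}. Opens contained in A: ∅.
Taking the union of these: int(A) = ∅.
cl(A) = ⋂ {C closed : A ⊆ C}. Closed sets containing A: {ε}, {ε, η}, {δ, ε, ζ}, {δ, ε, ζ, η}, {δ, ε, ζ, θ}, {δ, ε, ζ, η, θ}.
Intersecting these: cl(A) = {ε}.
∂A = cl(A) ∖ int(A) = {ε} ∖ ∅ = {ε}.


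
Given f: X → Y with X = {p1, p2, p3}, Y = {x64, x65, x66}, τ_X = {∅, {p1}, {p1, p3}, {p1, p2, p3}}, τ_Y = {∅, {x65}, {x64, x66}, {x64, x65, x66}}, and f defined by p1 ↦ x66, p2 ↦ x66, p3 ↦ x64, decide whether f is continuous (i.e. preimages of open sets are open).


f IS continuous.

Compute f^{-1}(U) for each U ∈ τ_Y:
  U = ∅: f^{-1}(U) = ∅ ∈ τ_X ✓.
  U = {x65}: f^{-1}(U) = ∅ ∈ τ_X ✓.
  U = {x64, x66}: f^{-1}(U) = {p1, p2, p3} ∈ τ_X ✓.
  U = {x64, x65, x66}: f^{-1}(U) = {p1, p2, p3} ∈ τ_X ✓.
Every preimage lies in τ_X, so f IS continuous.


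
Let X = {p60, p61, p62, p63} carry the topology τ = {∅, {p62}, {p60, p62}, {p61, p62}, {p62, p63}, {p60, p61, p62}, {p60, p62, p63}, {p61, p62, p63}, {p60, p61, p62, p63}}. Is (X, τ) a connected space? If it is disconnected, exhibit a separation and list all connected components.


(X, τ) is connected.

Find clopen sets (U ∈ τ with X ∖ U ∈ τ):
  U = ∅, X ∖ U = {p60, p61, p62, p63} — both open, so U is clopen.
  U = {p60, p61, p62, p63}, X ∖ U = ∅ — both open, so U is clopen.
Only trivial clopens (∅ and X) exist, so (X, τ) is connected.
Compute connected components by grouping points that agree on all clopens:
  component: {p60, p61, p62, p63}


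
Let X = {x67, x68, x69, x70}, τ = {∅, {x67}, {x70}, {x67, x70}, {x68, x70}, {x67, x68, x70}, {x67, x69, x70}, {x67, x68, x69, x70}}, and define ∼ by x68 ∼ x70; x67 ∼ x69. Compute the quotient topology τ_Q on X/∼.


X/∼ = {[x67=x69], [x68=x70]}; |τ_Q| = 3.

Equivalence classes: [x67=x69], [x68=x70].
Quotient map π: X → X/∼ sends x67 ↦ [x67=x69], x68 ↦ [x68=x70], x69 ↦ [x67=x69], x70 ↦ [x68=x70].
For each subset V ⊆ X/∼, compute π^{-1}(V) ⊆ X and check whether π^{-1}(V) ∈ τ. V is open in τ_Q iff π^{-1}(V) ∈ τ.
  V = {}: π^{-1}(V) = ∅ ∈ τ ✓.
  V = {[x67=x69]}: π^{-1}(V) = {x67, x69} ∉ τ ✗.
  V = {[x68=x70]}: π^{-1}(V) = {x68, x70} ∈ τ ✓.
  V = {[x67=x69], [x68=x70]}: π^{-1}(V) = {x67, x68, x69, x70} ∈ τ ✓.
Open sets in the quotient: τ_Q = {{}, {[x68=x70]}, {[x67=x69], [x68=x70]}} (3 elements).


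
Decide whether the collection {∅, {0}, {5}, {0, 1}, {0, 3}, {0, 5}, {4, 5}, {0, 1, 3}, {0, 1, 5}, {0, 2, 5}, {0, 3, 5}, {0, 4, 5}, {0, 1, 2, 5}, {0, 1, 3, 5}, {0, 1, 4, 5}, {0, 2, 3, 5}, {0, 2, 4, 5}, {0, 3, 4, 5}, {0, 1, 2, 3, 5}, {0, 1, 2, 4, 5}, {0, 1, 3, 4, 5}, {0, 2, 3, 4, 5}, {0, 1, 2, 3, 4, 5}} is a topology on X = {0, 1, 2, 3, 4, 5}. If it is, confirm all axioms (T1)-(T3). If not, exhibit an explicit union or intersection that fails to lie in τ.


τ IS a topology on X.

Axiom (T1): ∅ ∈ τ? Yes; X ∈ τ? Yes.
Axiom (T2/T3): check pairwise unions and intersections of members of τ.
All pairwise intersections and unions checked — each lies in τ. Therefore τ satisfies (T1), (T2), (T3): it IS a topology on X.


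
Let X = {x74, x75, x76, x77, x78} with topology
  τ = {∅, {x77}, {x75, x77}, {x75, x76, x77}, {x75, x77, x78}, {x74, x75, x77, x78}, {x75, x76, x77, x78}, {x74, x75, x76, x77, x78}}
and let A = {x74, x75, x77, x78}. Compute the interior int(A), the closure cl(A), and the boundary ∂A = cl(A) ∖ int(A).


int(A) = {x74, x75, x77, x78}, cl(A) = {x74, x75, x76, x77, x78}, ∂A = {x76}.

Closed sets in (X, τ) are complements of opens:
  closed(X, τ) = {∅, {x74}, {x76}, {x74, x76}, {x74, x78}, {x74, x76, x78}, {x74, x75, x76, x78}, {x74, x75, x76, x77, x78}}.
int(A) = ⋃ {U ∈ τ : U ⊆ A}. Opens contained in A: ∅, {x77}, {x75, x77}, {x75, x77, x78}, {x74, x75, x77, x78}.
Taking the union of these: int(A) = {x74, x75, x77, x78}.
cl(A) = ⋂ {C closed : A ⊆ C}. Closed sets containing A: {x74, x75, x76, x77, x78}.
Intersecting these: cl(A) = {x74, x75, x76, x77, x78}.
∂A = cl(A) ∖ int(A) = {x74, x75, x76, x77, x78} ∖ {x74, x75, x77, x78} = {x76}.


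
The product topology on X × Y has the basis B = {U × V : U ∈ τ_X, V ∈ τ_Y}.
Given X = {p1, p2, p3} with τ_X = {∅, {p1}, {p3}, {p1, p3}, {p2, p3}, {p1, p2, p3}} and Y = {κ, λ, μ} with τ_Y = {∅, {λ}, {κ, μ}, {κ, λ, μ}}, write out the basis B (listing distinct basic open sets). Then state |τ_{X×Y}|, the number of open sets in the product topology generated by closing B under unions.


Basis B = {∅ × ∅, {p1} × {λ}, {p3} × {λ}, {p1} × {κ, μ}, {p1, p3} × {λ}, {p2, p3} × {λ}, {p3} × {κ, μ}, {p1} × {κ, λ, μ}, {p1, p2, p3} × {λ}, {p3} × {κ, λ, μ}, {p1, p3} × {κ, μ}, {p2, p3} × {κ, μ}, {p1, p3} × {κ, λ, μ}, {p1, p2, p3} × {κ, μ}, {p2, p3} × {κ, λ, μ}, {p1, p2, p3} × {κ, λ, μ}}; |τ_{X×Y}| = 36.

Enumerate products U × V with U ∈ τ_X, V ∈ τ_Y (deduplicated):
  ∅ × ∅ = {} (∅)
  {p1} × {λ} = {(p1,λ)}
  {p3} × {λ} = {(p3,λ)}
  {p1} × {κ, μ} = {(p1,κ), (p1,μ)}
  {p1, p3} × {λ} = {(p1,λ), (p3,λ)}
  {p2, p3} × {λ} = {(p2,λ), (p3,λ)}
  {p3} × {κ, μ} = {(p3,κ), (p3,μ)}
  {p1} × {κ, λ, μ} = {(p1,κ), (p1,λ), (p1,μ)}
  {p1, p2, p3} × {λ} = {(p1,λ), (p2,λ), (p3,λ)}
  {p3} × {κ, λ, μ} = {(p3,κ), (p3,λ), (p3,μ)}
  {p1, p3} × {κ, μ} = {(p1,κ), (p1,μ), (p3,κ), (p3,μ)}
  {p2, p3} × {κ, μ} = {(p2,κ), (p2,μ), (p3,κ), (p3,μ)}
  {p1, p3} × {κ, λ, μ} = {(p1,κ), (p1,λ), (p1,μ), (p3,κ), (p3,λ), (p3,μ)}
  {p1, p2, p3} × {κ, μ} = {(p1,κ), (p1,μ), (p2,κ), (p2,μ), (p3,κ), (p3,μ)}
  {p2, p3} × {κ, λ, μ} = {(p2,κ), (p2,λ), (p2,μ), (p3,κ), (p3,λ), (p3,μ)}
  {p1, p2, p3} × {κ, λ, μ} = {(p1,κ), (p1,λ), (p1,μ), (p2,κ), (p2,λ), (p2,μ), (p3,κ), (p3,λ), (p3,μ)}
These 16 distinct sets form the basis B.
Close under arbitrary unions to get τ_{X×Y}; counting gives |τ_{X×Y}| = 36.


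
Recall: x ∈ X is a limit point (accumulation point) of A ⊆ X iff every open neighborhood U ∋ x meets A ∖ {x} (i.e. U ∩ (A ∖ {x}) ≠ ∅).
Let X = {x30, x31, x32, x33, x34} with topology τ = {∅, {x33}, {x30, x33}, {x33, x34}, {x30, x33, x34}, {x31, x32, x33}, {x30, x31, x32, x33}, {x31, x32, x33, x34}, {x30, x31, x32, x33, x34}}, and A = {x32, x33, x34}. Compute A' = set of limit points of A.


A' = {x30, x31, x32, x34}

For each x ∈ X, list the open sets U ∈ τ with x ∈ U, then check whether U ∩ (A ∖ {x}) ≠ ∅ for every such U.
  x = x30: opens ∋ x are {x30, x33}, {x30, x33, x34}, {x30, x31, x32, x33}, {x30, x31, x32, x33, x34}; each meets A ∖ {x30}, so x IS a limit point.
  x = x31: opens ∋ x are {x31, x32, x33}, {x30, x31, x32, x33}, {x31, x32, x33, x34}, {x30, x31, x32, x33, x34}; each meets A ∖ {x31}, so x IS a limit point.
  x = x32: opens ∋ x are {x31, x32, x33}, {x30, x31, x32, x33}, {x31, x32, x33, x34}, {x30, x31, x32, x33, x34}; each meets A ∖ {x32}, so x IS a limit point.
  x = x33: open {x33} ∋ x has {x33} ∩ (A ∖ {x33}) = ∅, so x is NOT a limit point.
  x = x34: opens ∋ x are {x33, x34}, {x30, x33, x34}, {x31, x32, x33, x34}, {x30, x31, x32, x33, x34}; each meets A ∖ {x34}, so x IS a limit point.
Collecting: A' = {x30, x31, x32, x34}.


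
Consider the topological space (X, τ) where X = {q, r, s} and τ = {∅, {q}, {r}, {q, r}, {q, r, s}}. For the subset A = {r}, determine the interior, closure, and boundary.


int(A) = {r}, cl(A) = {r, s}, ∂A = {s}.

Closed sets in (X, τ) are complements of opens:
  closed(X, τ) = {∅, {s}, {q, s}, {r, s}, {q, r, s}}.
int(A) = ⋃ {U ∈ τ : U ⊆ A}. Opens contained in A: ∅, {r}.
Taking the union of these: int(A) = {r}.
cl(A) = ⋂ {C closed : A ⊆ C}. Closed sets containing A: {r, s}, {q, r, s}.
Intersecting these: cl(A) = {r, s}.
∂A = cl(A) ∖ int(A) = {r, s} ∖ {r} = {s}.


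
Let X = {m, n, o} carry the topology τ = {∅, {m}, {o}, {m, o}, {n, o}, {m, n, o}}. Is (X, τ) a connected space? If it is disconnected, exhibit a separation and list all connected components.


(X, τ) is disconnected; components = [{m}, {n, o}].

Find clopen sets (U ∈ τ with X ∖ U ∈ τ):
  U = ∅, X ∖ U = {m, n, o} — both open, so U is clopen.
  U = {m}, X ∖ U = {n, o} — both open, so U is clopen.
  U = {n, o}, X ∖ U = {m} — both open, so U is clopen.
  U = {m, n, o}, X ∖ U = ∅ — both open, so U is clopen.
Nontrivial clopen(s) exist: e.g. {n, o}. So (X, τ) is disconnected.
Compute connected components by grouping points that agree on all clopens:
  component: {m}
  component: {n, o}


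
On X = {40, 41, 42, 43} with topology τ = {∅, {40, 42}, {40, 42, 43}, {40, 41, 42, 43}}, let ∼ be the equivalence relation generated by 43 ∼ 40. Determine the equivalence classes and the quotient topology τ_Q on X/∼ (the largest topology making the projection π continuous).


X/∼ = {[40=43], [41], [42]}; |τ_Q| = 3.

Equivalence classes: [40=43], [41], [42].
Quotient map π: X → X/∼ sends 40 ↦ [40=43], 41 ↦ [41], 42 ↦ [42], 43 ↦ [40=43].
For each subset V ⊆ X/∼, compute π^{-1}(V) ⊆ X and check whether π^{-1}(V) ∈ τ. V is open in τ_Q iff π^{-1}(V) ∈ τ.
  V = {}: π^{-1}(V) = ∅ ∈ τ ✓.
  V = {[40=43]}: π^{-1}(V) = {40, 43} ∉ τ ✗.
  V = {[41]}: π^{-1}(V) = {41} ∉ τ ✗.
  V = {[40=43], [41]}: π^{-1}(V) = {40, 41, 43} ∉ τ ✗.
  V = {[42]}: π^{-1}(V) = {42} ∉ τ ✗.
  V = {[40=43], [42]}: π^{-1}(V) = {40, 42, 43} ∈ τ ✓.
  V = {[41], [42]}: π^{-1}(V) = {41, 42} ∉ τ ✗.
  V = {[40=43], [41], [42]}: π^{-1}(V) = {40, 41, 42, 43} ∈ τ ✓.
Open sets in the quotient: τ_Q = {{}, {[40=43], [42]}, {[40=43], [41], [42]}} (3 elements).


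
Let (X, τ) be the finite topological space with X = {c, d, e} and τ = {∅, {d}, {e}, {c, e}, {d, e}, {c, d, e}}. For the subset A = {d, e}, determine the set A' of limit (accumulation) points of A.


A' = {c}

For each x ∈ X, list the open sets U ∈ τ with x ∈ U, then check whether U ∩ (A ∖ {x}) ≠ ∅ for every such U.
  x = c: opens ∋ x are {c, e}, {c, d, e}; each meets A ∖ {c}, so x IS a limit point.
  x = d: open {d} ∋ x has {d} ∩ (A ∖ {d}) = ∅, so x is NOT a limit point.
  x = e: open {e} ∋ x has {e} ∩ (A ∖ {e}) = ∅, so x is NOT a limit point.
Collecting: A' = {c}.


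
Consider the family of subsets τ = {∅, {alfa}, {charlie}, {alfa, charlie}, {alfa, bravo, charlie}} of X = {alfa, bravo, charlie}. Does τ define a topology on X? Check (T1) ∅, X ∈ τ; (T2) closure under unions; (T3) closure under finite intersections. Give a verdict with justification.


τ IS a topology on X.

Axiom (T1): ∅ ∈ τ? Yes; X ∈ τ? Yes.
Axiom (T2/T3): check pairwise unions and intersections of members of τ.
All pairwise intersections and unions checked — each lies in τ. Therefore τ satisfies (T1), (T2), (T3): it IS a topology on X.


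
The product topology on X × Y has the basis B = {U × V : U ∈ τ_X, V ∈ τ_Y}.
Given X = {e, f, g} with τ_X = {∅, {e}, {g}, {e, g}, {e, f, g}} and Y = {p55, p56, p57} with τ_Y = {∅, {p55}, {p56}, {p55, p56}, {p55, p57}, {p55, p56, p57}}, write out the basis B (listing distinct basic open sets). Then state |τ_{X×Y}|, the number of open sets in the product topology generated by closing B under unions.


Basis B = {∅ × ∅, {e} × {p55}, {e} × {p56}, {g} × {p55}, {g} × {p56}, {e} × {p55, p56}, {e} × {p55, p57}, {e, g} × {p55}, {e, g} × {p56}, {g} × {p55, p56}, {g} × {p55, p57}, {e} × {p55, p56, p57}, {e, f, g} × {p55}, {e, f, g} × {p56}, {g} × {p55, p56, p57}, {e, g} × {p55, p56}, {e, g} × {p55, p57}, {e, g} × {p55, p56, p57}, {e, f, g} × {p55, p56}, {e, f, g} × {p55, p57}, {e, f, g} × {p55, p56, p57}}; |τ_{X×Y}| = 70.

Enumerate products U × V with U ∈ τ_X, V ∈ τ_Y (deduplicated):
  ∅ × ∅ = {} (∅)
  {e} × {p55} = {(e,p55)}
  {e} × {p56} = {(e,p56)}
  {g} × {p55} = {(g,p55)}
  {g} × {p56} = {(g,p56)}
  {e} × {p55, p56} = {(e,p55), (e,p56)}
  {e} × {p55, p57} = {(e,p55), (e,p57)}
  {e, g} × {p55} = {(e,p55), (g,p55)}
  {e, g} × {p56} = {(e,p56), (g,p56)}
  {g} × {p55, p56} = {(g,p55), (g,p56)}
  {g} × {p55, p57} = {(g,p55), (g,p57)}
  {e} × {p55, p56, p57} = {(e,p55), (e,p56), (e,p57)}
  {e, f, g} × {p55} = {(e,p55), (f,p55), (g,p55)}
  {e, f, g} × {p56} = {(e,p56), (f,p56), (g,p56)}
  {g} × {p55, p56, p57} = {(g,p55), (g,p56), (g,p57)}
  {e, g} × {p55, p56} = {(e,p55), (e,p56), (g,p55), (g,p56)}
  {e, g} × {p55, p57} = {(e,p55), (e,p57), (g,p55), (g,p57)}
  {e, g} × {p55, p56, p57} = {(e,p55), (e,p56), (e,p57), (g,p55), (g,p56), (g,p57)}
  {e, f, g} × {p55, p56} = {(e,p55), (e,p56), (f,p55), (f,p56), (g,p55), (g,p56)}
  {e, f, g} × {p55, p57} = {(e,p55), (e,p57), (f,p55), (f,p57), (g,p55), (g,p57)}
  {e, f, g} × {p55, p56, p57} = {(e,p55), (e,p56), (e,p57), (f,p55), (f,p56), (f,p57), (g,p55), (g,p56), (g,p57)}
These 21 distinct sets form the basis B.
Close under arbitrary unions to get τ_{X×Y}; counting gives |τ_{X×Y}| = 70.


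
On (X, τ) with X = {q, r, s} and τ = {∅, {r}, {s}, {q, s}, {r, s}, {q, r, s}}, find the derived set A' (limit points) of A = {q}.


A' = ∅

For each x ∈ X, list the open sets U ∈ τ with x ∈ U, then check whether U ∩ (A ∖ {x}) ≠ ∅ for every such U.
  x = q: open {q, s} ∋ x has {q, s} ∩ (A ∖ {q}) = ∅, so x is NOT a limit point.
  x = r: open {r} ∋ x has {r} ∩ (A ∖ {r}) = ∅, so x is NOT a limit point.
  x = s: open {s} ∋ x has {s} ∩ (A ∖ {s}) = ∅, so x is NOT a limit point.
Collecting: A' = ∅.


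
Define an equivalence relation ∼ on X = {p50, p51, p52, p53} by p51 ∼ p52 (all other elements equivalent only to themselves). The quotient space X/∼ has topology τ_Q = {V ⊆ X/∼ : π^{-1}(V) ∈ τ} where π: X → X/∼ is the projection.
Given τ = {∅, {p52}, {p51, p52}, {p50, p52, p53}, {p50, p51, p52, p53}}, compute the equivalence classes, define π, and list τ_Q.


X/∼ = {[p50], [p51=p52], [p53]}; |τ_Q| = 3.

Equivalence classes: [p50], [p51=p52], [p53].
Quotient map π: X → X/∼ sends p50 ↦ [p50], p51 ↦ [p51=p52], p52 ↦ [p51=p52], p53 ↦ [p53].
For each subset V ⊆ X/∼, compute π^{-1}(V) ⊆ X and check whether π^{-1}(V) ∈ τ. V is open in τ_Q iff π^{-1}(V) ∈ τ.
  V = {}: π^{-1}(V) = ∅ ∈ τ ✓.
  V = {[p50]}: π^{-1}(V) = {p50} ∉ τ ✗.
  V = {[p51=p52]}: π^{-1}(V) = {p51, p52} ∈ τ ✓.
  V = {[p50], [p51=p52]}: π^{-1}(V) = {p50, p51, p52} ∉ τ ✗.
  V = {[p53]}: π^{-1}(V) = {p53} ∉ τ ✗.
  V = {[p50], [p53]}: π^{-1}(V) = {p50, p53} ∉ τ ✗.
  V = {[p51=p52], [p53]}: π^{-1}(V) = {p51, p52, p53} ∉ τ ✗.
  V = {[p50], [p51=p52], [p53]}: π^{-1}(V) = {p50, p51, p52, p53} ∈ τ ✓.
Open sets in the quotient: τ_Q = {{}, {[p51=p52]}, {[p50], [p51=p52], [p53]}} (3 elements).


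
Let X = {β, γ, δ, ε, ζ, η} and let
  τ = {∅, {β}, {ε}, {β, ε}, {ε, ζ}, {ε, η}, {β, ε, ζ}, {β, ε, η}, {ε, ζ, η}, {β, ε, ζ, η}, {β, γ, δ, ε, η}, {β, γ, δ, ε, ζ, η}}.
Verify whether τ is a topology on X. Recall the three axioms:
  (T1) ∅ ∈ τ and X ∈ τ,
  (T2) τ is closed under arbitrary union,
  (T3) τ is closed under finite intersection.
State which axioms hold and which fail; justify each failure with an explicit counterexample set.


τ IS a topology on X.

Axiom (T1): ∅ ∈ τ? Yes; X ∈ τ? Yes.
Axiom (T2/T3): check pairwise unions and intersections of members of τ.
All pairwise intersections and unions checked — each lies in τ. Therefore τ satisfies (T1), (T2), (T3): it IS a topology on X.


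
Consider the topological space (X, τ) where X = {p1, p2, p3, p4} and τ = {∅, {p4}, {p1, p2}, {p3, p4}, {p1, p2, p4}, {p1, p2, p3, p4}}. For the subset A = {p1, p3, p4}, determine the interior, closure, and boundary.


int(A) = {p3, p4}, cl(A) = {p1, p2, p3, p4}, ∂A = {p1, p2}.

Closed sets in (X, τ) are complements of opens:
  closed(X, τ) = {∅, {p3}, {p1, p2}, {p3, p4}, {p1, p2, p3}, {p1, p2, p3, p4}}.
int(A) = ⋃ {U ∈ τ : U ⊆ A}. Opens contained in A: ∅, {p4}, {p3, p4}.
Taking the union of these: int(A) = {p3, p4}.
cl(A) = ⋂ {C closed : A ⊆ C}. Closed sets containing A: {p1, p2, p3, p4}.
Intersecting these: cl(A) = {p1, p2, p3, p4}.
∂A = cl(A) ∖ int(A) = {p1, p2, p3, p4} ∖ {p3, p4} = {p1, p2}.


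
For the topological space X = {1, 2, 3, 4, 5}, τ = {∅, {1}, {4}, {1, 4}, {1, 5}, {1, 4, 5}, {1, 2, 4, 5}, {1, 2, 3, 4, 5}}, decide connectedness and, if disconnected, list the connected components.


(X, τ) is connected.

Find clopen sets (U ∈ τ with X ∖ U ∈ τ):
  U = ∅, X ∖ U = {1, 2, 3, 4, 5} — both open, so U is clopen.
  U = {1, 2, 3, 4, 5}, X ∖ U = ∅ — both open, so U is clopen.
Only trivial clopens (∅ and X) exist, so (X, τ) is connected.
Compute connected components by grouping points that agree on all clopens:
  component: {1, 2, 3, 4, 5}


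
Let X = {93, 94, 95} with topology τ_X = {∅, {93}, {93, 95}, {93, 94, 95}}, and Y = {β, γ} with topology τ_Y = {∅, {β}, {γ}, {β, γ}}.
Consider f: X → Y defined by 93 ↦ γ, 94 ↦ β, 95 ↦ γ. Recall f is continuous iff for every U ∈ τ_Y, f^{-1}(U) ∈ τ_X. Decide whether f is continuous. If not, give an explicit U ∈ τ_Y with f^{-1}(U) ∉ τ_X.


f is NOT continuous.

Compute f^{-1}(U) for each U ∈ τ_Y:
  U = ∅: f^{-1}(U) = ∅ ∈ τ_X ✓.
  U = {β}: f^{-1}(U) = {94} ∉ τ_X ✗.
  U = {γ}: f^{-1}(U) = {93, 95} ∈ τ_X ✓.
  U = {β, γ}: f^{-1}(U) = {93, 94, 95} ∈ τ_X ✓.
Found U = {β} with f^{-1}(U) = {94} not in τ_X. Therefore f is NOT continuous.


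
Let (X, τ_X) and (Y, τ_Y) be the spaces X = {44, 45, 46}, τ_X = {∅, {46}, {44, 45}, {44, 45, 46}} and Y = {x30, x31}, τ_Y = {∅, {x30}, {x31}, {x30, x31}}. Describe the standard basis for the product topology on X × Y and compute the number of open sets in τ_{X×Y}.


Basis B = {∅ × ∅, {46} × {x30}, {46} × {x31}, {44, 45} × {x30}, {44, 45} × {x31}, {46} × {x30, x31}, {44, 45, 46} × {x30}, {44, 45, 46} × {x31}, {44, 45} × {x30, x31}, {44, 45, 46} × {x30, x31}}; |τ_{X×Y}| = 16.

Enumerate products U × V with U ∈ τ_X, V ∈ τ_Y (deduplicated):
  ∅ × ∅ = {} (∅)
  {46} × {x30} = {(46,x30)}
  {46} × {x31} = {(46,x31)}
  {44, 45} × {x30} = {(44,x30), (45,x30)}
  {44, 45} × {x31} = {(44,x31), (45,x31)}
  {46} × {x30, x31} = {(46,x30), (46,x31)}
  {44, 45, 46} × {x30} = {(44,x30), (45,x30), (46,x30)}
  {44, 45, 46} × {x31} = {(44,x31), (45,x31), (46,x31)}
  {44, 45} × {x30, x31} = {(44,x30), (44,x31), (45,x30), (45,x31)}
  {44, 45, 46} × {x30, x31} = {(44,x30), (44,x31), (45,x30), (45,x31), (46,x30), (46,x31)}
These 10 distinct sets form the basis B.
Close under arbitrary unions to get τ_{X×Y}; counting gives |τ_{X×Y}| = 16.


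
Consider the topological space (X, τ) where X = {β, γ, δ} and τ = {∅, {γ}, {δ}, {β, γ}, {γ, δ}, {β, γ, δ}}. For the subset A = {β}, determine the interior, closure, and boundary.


int(A) = ∅, cl(A) = {β}, ∂A = {β}.

Closed sets in (X, τ) are complements of opens:
  closed(X, τ) = {∅, {β}, {δ}, {β, γ}, {β, δ}, {β, γ, δ}}.
int(A) = ⋃ {U ∈ τ : U ⊆ A}. Opens contained in A: ∅.
Taking the union of these: int(A) = ∅.
cl(A) = ⋂ {C closed : A ⊆ C}. Closed sets containing A: {β}, {β, γ}, {β, δ}, {β, γ, δ}.
Intersecting these: cl(A) = {β}.
∂A = cl(A) ∖ int(A) = {β} ∖ ∅ = {β}.


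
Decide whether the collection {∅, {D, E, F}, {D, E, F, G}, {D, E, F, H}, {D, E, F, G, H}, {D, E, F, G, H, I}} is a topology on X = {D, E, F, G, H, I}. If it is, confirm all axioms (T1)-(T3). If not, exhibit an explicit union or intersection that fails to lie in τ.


τ IS a topology on X.

Axiom (T1): ∅ ∈ τ? Yes; X ∈ τ? Yes.
Axiom (T2/T3): check pairwise unions and intersections of members of τ.
All pairwise intersections and unions checked — each lies in τ. Therefore τ satisfies (T1), (T2), (T3): it IS a topology on X.


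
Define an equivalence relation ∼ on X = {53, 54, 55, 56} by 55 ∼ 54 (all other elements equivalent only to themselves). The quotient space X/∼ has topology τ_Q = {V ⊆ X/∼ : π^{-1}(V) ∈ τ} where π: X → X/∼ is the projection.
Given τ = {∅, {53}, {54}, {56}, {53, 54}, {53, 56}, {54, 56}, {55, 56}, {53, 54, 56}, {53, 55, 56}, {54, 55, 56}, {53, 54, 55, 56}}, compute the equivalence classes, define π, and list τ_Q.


X/∼ = {[53], [54=55], [56]}; |τ_Q| = 6.

Equivalence classes: [53], [54=55], [56].
Quotient map π: X → X/∼ sends 53 ↦ [53], 54 ↦ [54=55], 55 ↦ [54=55], 56 ↦ [56].
For each subset V ⊆ X/∼, compute π^{-1}(V) ⊆ X and check whether π^{-1}(V) ∈ τ. V is open in τ_Q iff π^{-1}(V) ∈ τ.
  V = {}: π^{-1}(V) = ∅ ∈ τ ✓.
  V = {[53]}: π^{-1}(V) = {53} ∈ τ ✓.
  V = {[54=55]}: π^{-1}(V) = {54, 55} ∉ τ ✗.
  V = {[53], [54=55]}: π^{-1}(V) = {53, 54, 55} ∉ τ ✗.
  V = {[56]}: π^{-1}(V) = {56} ∈ τ ✓.
  V = {[53], [56]}: π^{-1}(V) = {53, 56} ∈ τ ✓.
  V = {[54=55], [56]}: π^{-1}(V) = {54, 55, 56} ∈ τ ✓.
  V = {[53], [54=55], [56]}: π^{-1}(V) = {53, 54, 55, 56} ∈ τ ✓.
Open sets in the quotient: τ_Q = {{}, {[53]}, {[56]}, {[53], [56]}, {[54=55], [56]}, {[53], [54=55], [56]}} (6 elements).


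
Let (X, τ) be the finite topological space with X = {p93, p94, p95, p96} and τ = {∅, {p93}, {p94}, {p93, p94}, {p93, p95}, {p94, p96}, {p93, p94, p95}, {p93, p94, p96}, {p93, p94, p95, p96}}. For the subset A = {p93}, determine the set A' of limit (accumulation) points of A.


A' = {p95}

For each x ∈ X, list the open sets U ∈ τ with x ∈ U, then check whether U ∩ (A ∖ {x}) ≠ ∅ for every such U.
  x = p93: open {p93} ∋ x has {p93} ∩ (A ∖ {p93}) = ∅, so x is NOT a limit point.
  x = p94: open {p94} ∋ x has {p94} ∩ (A ∖ {p94}) = ∅, so x is NOT a limit point.
  x = p95: opens ∋ x are {p93, p95}, {p93, p94, p95}, {p93, p94, p95, p96}; each meets A ∖ {p95}, so x IS a limit point.
  x = p96: open {p94, p96} ∋ x has {p94, p96} ∩ (A ∖ {p96}) = ∅, so x is NOT a limit point.
Collecting: A' = {p95}.


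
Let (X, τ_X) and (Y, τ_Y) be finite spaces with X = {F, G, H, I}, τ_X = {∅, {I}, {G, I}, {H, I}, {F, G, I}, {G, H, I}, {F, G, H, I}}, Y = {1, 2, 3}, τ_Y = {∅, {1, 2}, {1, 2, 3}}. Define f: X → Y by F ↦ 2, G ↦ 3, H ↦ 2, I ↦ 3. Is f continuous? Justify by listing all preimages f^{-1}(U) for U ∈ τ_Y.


f is NOT continuous.

Compute f^{-1}(U) for each U ∈ τ_Y:
  U = ∅: f^{-1}(U) = ∅ ∈ τ_X ✓.
  U = {1, 2}: f^{-1}(U) = {F, H} ∉ τ_X ✗.
  U = {1, 2, 3}: f^{-1}(U) = {F, G, H, I} ∈ τ_X ✓.
Found U = {1, 2} with f^{-1}(U) = {F, H} not in τ_X. Therefore f is NOT continuous.


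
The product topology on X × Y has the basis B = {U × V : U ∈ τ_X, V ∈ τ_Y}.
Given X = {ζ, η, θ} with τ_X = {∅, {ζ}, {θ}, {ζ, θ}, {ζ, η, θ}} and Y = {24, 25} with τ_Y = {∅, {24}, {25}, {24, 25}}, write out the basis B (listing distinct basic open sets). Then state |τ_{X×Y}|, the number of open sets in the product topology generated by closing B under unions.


Basis B = {∅ × ∅, {ζ} × {24}, {ζ} × {25}, {θ} × {24}, {θ} × {25}, {ζ} × {24, 25}, {ζ, θ} × {24}, {ζ, θ} × {25}, {θ} × {24, 25}, {ζ, η, θ} × {24}, {ζ, η, θ} × {25}, {ζ, θ} × {24, 25}, {ζ, η, θ} × {24, 25}}; |τ_{X×Y}| = 25.

Enumerate products U × V with U ∈ τ_X, V ∈ τ_Y (deduplicated):
  ∅ × ∅ = {} (∅)
  {ζ} × {24} = {(ζ,24)}
  {ζ} × {25} = {(ζ,25)}
  {θ} × {24} = {(θ,24)}
  {θ} × {25} = {(θ,25)}
  {ζ} × {24, 25} = {(ζ,24), (ζ,25)}
  {ζ, θ} × {24} = {(ζ,24), (θ,24)}
  {ζ, θ} × {25} = {(ζ,25), (θ,25)}
  {θ} × {24, 25} = {(θ,24), (θ,25)}
  {ζ, η, θ} × {24} = {(ζ,24), (η,24), (θ,24)}
  {ζ, η, θ} × {25} = {(ζ,25), (η,25), (θ,25)}
  {ζ, θ} × {24, 25} = {(ζ,24), (ζ,25), (θ,24), (θ,25)}
  {ζ, η, θ} × {24, 25} = {(ζ,24), (ζ,25), (η,24), (η,25), (θ,24), (θ,25)}
These 13 distinct sets form the basis B.
Close under arbitrary unions to get τ_{X×Y}; counting gives |τ_{X×Y}| = 25.


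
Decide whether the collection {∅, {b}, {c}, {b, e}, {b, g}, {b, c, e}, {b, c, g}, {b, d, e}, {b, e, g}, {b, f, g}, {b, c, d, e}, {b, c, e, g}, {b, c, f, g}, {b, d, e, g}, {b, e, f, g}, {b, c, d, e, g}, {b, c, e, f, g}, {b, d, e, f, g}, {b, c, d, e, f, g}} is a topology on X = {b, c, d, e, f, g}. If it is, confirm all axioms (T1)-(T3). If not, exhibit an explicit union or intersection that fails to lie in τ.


τ is NOT a topology on X.

Axiom (T1): ∅ ∈ τ? Yes; X ∈ τ? Yes.
Axiom (T2/T3): check pairwise unions and intersections of members of τ.
Counterexample for (T2): {b} ∪ {c} = {b, c} ∉ τ. Therefore τ is NOT a topology.


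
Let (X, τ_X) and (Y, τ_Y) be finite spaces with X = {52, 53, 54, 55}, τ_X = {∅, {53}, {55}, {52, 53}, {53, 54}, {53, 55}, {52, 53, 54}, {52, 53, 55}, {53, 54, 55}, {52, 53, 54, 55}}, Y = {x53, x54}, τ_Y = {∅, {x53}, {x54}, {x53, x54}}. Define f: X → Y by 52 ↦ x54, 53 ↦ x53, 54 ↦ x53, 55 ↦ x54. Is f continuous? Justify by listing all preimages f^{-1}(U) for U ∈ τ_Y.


f is NOT continuous.

Compute f^{-1}(U) for each U ∈ τ_Y:
  U = ∅: f^{-1}(U) = ∅ ∈ τ_X ✓.
  U = {x53}: f^{-1}(U) = {53, 54} ∈ τ_X ✓.
  U = {x54}: f^{-1}(U) = {52, 55} ∉ τ_X ✗.
  U = {x53, x54}: f^{-1}(U) = {52, 53, 54, 55} ∈ τ_X ✓.
Found U = {x54} with f^{-1}(U) = {52, 55} not in τ_X. Therefore f is NOT continuous.


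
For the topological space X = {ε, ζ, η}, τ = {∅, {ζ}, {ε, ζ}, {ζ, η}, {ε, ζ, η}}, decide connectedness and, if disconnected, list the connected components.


(X, τ) is connected.

Find clopen sets (U ∈ τ with X ∖ U ∈ τ):
  U = ∅, X ∖ U = {ε, ζ, η} — both open, so U is clopen.
  U = {ε, ζ, η}, X ∖ U = ∅ — both open, so U is clopen.
Only trivial clopens (∅ and X) exist, so (X, τ) is connected.
Compute connected components by grouping points that agree on all clopens:
  component: {ε, ζ, η}


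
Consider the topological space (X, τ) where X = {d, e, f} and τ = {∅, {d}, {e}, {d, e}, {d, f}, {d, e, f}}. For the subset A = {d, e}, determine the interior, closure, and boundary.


int(A) = {d, e}, cl(A) = {d, e, f}, ∂A = {f}.

Closed sets in (X, τ) are complements of opens:
  closed(X, τ) = {∅, {e}, {f}, {d, f}, {e, f}, {d, e, f}}.
int(A) = ⋃ {U ∈ τ : U ⊆ A}. Opens contained in A: ∅, {d}, {e}, {d, e}.
Taking the union of these: int(A) = {d, e}.
cl(A) = ⋂ {C closed : A ⊆ C}. Closed sets containing A: {d, e, f}.
Intersecting these: cl(A) = {d, e, f}.
∂A = cl(A) ∖ int(A) = {d, e, f} ∖ {d, e} = {f}.


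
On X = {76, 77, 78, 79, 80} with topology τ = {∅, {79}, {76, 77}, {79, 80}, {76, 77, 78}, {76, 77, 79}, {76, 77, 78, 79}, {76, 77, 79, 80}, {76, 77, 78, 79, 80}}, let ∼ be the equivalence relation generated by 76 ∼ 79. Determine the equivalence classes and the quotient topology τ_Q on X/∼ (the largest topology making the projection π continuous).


X/∼ = {[76=79], [77], [78], [80]}; |τ_Q| = 5.

Equivalence classes: [76=79], [77], [78], [80].
Quotient map π: X → X/∼ sends 76 ↦ [76=79], 77 ↦ [77], 78 ↦ [78], 79 ↦ [76=79], 80 ↦ [80].
For each subset V ⊆ X/∼, compute π^{-1}(V) ⊆ X and check whether π^{-1}(V) ∈ τ. V is open in τ_Q iff π^{-1}(V) ∈ τ.
  V = {}: π^{-1}(V) = ∅ ∈ τ ✓.
  V = {[76=79]}: π^{-1}(V) = {76, 79} ∉ τ ✗.
  V = {[77]}: π^{-1}(V) = {77} ∉ τ ✗.
  V = {[76=79], [77]}: π^{-1}(V) = {76, 77, 79} ∈ τ ✓.
  V = {[78]}: π^{-1}(V) = {78} ∉ τ ✗.
  V = {[76=79], [78]}: π^{-1}(V) = {76, 78, 79} ∉ τ ✗.
  V = {[77], [78]}: π^{-1}(V) = {77, 78} ∉ τ ✗.
  V = {[76=79], [77], [78]}: π^{-1}(V) = {76, 77, 78, 79} ∈ τ ✓.
  V = {[80]}: π^{-1}(V) = {80} ∉ τ ✗.
  V = {[76=79], [80]}: π^{-1}(V) = {76, 79, 80} ∉ τ ✗.
  V = {[77], [80]}: π^{-1}(V) = {77, 80} ∉ τ ✗.
  V = {[76=79], [77], [80]}: π^{-1}(V) = {76, 77, 79, 80} ∈ τ ✓.
  V = {[78], [80]}: π^{-1}(V) = {78, 80} ∉ τ ✗.
  V = {[76=79], [78], [80]}: π^{-1}(V) = {76, 78, 79, 80} ∉ τ ✗.
  V = {[77], [78], [80]}: π^{-1}(V) = {77, 78, 80} ∉ τ ✗.
  V = {[76=79], [77], [78], [80]}: π^{-1}(V) = {76, 77, 78, 79, 80} ∈ τ ✓.
Open sets in the quotient: τ_Q = {{}, {[76=79], [77]}, {[76=79], [77], [78]}, {[76=79], [77], [80]}, {[76=79], [77], [78], [80]}} (5 elements).
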